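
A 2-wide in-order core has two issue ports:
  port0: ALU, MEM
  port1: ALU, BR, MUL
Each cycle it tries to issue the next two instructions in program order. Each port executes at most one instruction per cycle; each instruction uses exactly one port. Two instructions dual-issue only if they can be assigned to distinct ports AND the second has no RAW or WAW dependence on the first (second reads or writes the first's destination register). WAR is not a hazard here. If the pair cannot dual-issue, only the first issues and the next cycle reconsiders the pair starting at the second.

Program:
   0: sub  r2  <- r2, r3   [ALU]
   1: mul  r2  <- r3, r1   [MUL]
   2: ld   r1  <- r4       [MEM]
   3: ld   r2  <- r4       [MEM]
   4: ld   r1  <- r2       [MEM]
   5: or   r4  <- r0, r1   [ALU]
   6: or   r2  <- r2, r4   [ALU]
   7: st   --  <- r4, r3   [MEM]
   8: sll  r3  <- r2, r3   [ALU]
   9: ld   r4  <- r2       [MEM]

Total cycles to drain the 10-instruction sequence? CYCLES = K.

c0: i0 sub  WAW r2
c1: i1&i2 mul;ld  pair
c2: i3 ld  no-port MEM/MEM
c3: i4 ld  RAW r1
c4: i5 or  RAW r4
c5: i6&i7 or;st  pair
c6: i8&i9 sll;ld  pair

CYCLES = 7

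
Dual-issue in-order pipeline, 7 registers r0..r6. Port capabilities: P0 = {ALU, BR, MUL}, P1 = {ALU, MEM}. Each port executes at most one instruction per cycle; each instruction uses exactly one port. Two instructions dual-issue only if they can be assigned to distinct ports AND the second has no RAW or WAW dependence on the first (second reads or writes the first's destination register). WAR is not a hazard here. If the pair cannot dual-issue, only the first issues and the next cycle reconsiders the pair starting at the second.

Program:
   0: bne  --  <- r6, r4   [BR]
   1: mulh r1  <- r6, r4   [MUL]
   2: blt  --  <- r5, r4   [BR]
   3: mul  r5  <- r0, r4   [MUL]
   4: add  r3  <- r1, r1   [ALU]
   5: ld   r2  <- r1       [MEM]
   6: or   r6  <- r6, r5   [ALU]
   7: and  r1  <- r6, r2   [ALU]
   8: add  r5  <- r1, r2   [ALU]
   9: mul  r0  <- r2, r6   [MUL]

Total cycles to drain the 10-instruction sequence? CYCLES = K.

t=0 i0:bne.BR ; no-port BR/MUL
t=1 i1:mulh.MUL ; no-port MUL/BR
t=2 i2:blt.BR ; no-port BR/MUL
t=3 i3/i4:mul.MUL add.ALU ; 2-wide
t=4 i5/i6:ld.MEM or.ALU ; 2-wide
t=5 i7:and.ALU ; RAW r1
t=6 i8/i9:add.ALU mul.MUL ; 2-wide

CYCLES = 7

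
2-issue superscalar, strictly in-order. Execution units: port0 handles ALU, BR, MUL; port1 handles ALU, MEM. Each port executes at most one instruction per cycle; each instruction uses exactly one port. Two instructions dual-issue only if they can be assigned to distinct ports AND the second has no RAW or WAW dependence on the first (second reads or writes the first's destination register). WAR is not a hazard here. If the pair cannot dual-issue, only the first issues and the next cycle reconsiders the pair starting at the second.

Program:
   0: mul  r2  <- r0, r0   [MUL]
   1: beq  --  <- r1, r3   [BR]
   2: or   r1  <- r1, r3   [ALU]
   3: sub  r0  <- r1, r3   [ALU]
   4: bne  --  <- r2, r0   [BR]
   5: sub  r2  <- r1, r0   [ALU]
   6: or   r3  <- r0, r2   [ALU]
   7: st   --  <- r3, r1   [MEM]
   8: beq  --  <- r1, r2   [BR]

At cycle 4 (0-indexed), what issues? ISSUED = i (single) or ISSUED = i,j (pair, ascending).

ISSUED = 6

c0: i0 mul.MUL  no-port MUL/BR
c1: i1+i2 beq.BR or.ALU  2-wide
c2: i3 sub.ALU  RAW r0
c3: i4+i5 bne.BR sub.ALU  2-wide
c4: i6 or.ALU  RAW r3
c5: i7+i8 st.MEM beq.BR  2-wide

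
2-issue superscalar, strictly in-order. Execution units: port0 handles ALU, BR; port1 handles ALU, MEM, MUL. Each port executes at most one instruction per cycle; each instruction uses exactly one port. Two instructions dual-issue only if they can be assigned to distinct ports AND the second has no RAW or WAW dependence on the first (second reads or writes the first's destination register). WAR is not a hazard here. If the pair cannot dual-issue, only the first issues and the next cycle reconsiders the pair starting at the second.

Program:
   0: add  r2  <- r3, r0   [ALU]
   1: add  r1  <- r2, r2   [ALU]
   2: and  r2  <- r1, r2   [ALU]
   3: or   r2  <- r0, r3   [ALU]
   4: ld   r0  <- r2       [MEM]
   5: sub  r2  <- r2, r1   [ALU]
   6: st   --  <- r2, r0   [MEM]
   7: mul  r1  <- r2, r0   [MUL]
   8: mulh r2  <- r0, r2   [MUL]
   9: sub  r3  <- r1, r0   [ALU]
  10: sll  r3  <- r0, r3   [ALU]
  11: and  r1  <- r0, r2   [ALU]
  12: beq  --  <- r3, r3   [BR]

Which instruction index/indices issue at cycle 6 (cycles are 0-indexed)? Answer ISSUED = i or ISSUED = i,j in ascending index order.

ISSUED = 7

[0] i0  add.ALU  -- RAW r2
[1] i1  add.ALU  -- RAW r1
[2] i2  and.ALU  -- WAW r2
[3] i3  or.ALU  -- RAW r2
[4] i4,i5  ld.MEM sub.ALU  -- dual
[5] i6  st.MEM  -- no-port MEM/MUL
[6] i7  mul.MUL  -- no-port MUL/MUL
[7] i8,i9  mulh.MUL sub.ALU  -- dual
[8] i10,i11  sll.ALU and.ALU  -- dual
[9] i12  beq.BR  -- tail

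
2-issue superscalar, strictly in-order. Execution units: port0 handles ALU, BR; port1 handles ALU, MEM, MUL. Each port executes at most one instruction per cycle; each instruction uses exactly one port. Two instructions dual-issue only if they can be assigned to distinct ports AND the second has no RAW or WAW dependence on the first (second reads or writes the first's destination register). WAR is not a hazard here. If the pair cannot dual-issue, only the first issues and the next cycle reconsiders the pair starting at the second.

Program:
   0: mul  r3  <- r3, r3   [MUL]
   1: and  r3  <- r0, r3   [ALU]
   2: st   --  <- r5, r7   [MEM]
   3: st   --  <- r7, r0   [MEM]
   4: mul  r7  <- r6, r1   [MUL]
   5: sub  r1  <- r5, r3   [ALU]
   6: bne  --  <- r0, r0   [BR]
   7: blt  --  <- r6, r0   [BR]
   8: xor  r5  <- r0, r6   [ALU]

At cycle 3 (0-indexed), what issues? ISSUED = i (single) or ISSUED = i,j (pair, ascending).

c0: i0 mul  RAW+WAW r3
c1: i1,i2 and+st  dual
c2: i3 st  no-port MEM/MUL
c3: i4,i5 mul+sub  dual
c4: i6 bne  no-port BR/BR
c5: i7,i8 blt+xor  dual

ISSUED = 4,5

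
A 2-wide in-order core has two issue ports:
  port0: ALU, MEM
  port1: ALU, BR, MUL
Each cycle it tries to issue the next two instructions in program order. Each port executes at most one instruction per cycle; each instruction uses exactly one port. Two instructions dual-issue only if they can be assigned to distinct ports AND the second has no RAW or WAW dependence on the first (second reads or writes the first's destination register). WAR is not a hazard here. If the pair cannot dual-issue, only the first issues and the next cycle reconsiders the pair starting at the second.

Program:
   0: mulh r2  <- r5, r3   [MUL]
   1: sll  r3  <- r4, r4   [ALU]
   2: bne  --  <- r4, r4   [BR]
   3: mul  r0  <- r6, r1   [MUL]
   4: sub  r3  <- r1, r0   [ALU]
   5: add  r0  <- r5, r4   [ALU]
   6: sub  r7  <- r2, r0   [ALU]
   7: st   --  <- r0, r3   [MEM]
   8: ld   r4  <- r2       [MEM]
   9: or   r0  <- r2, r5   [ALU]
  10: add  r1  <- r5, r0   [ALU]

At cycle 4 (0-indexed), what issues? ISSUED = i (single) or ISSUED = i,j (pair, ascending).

ISSUED = 6,7

c0: i0/i1 mulh/sll  2-wide
c1: i2 bne  no-port BR/MUL
c2: i3 mul  RAW r0
c3: i4/i5 sub/add  2-wide
c4: i6/i7 sub/st  2-wide
c5: i8/i9 ld/or  2-wide
c6: i10 add  tail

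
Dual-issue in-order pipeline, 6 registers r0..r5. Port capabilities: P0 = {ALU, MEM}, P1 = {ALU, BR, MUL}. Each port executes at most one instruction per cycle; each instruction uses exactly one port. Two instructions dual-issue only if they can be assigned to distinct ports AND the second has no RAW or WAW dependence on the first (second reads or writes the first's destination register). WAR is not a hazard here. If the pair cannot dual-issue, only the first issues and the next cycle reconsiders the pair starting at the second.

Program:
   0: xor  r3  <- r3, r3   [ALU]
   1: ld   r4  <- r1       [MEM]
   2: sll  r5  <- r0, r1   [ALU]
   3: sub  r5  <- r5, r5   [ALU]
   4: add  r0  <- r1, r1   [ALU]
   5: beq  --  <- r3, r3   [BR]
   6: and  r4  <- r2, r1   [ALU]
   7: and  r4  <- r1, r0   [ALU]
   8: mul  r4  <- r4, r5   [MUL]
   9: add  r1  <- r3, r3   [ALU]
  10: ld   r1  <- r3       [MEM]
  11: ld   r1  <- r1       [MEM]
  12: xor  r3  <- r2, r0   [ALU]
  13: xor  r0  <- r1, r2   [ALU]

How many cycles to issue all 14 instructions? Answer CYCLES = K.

#0 head=0: xor ld i0/i1 2-wide
#1 head=2: sll i2 RAW+WAW r5
#2 head=3: sub add i3/i4 2-wide
#3 head=5: beq and i5/i6 2-wide
#4 head=7: and i7 RAW+WAW r4
#5 head=8: mul add i8/i9 2-wide
#6 head=10: ld i10 no-port MEM/MEM
#7 head=11: ld xor i11/i12 2-wide
#8 head=13: xor i13 tail

CYCLES = 9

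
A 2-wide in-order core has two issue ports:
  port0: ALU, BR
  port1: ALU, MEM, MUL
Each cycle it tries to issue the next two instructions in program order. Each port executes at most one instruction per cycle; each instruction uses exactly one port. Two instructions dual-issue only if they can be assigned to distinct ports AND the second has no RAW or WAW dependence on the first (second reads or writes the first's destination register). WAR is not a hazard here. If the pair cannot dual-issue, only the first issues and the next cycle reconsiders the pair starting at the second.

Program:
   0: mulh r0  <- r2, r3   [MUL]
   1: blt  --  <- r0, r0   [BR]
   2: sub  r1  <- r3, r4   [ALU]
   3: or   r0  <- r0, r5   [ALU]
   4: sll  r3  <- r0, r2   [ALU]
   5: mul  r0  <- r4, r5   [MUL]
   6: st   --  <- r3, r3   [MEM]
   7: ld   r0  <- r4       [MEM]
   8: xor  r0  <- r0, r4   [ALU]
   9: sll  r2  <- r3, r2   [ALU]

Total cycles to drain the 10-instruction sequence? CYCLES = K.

0. mulh.MUL @i0  | RAW r0
1. blt.BR;sub.ALU @i1/i2  | 2-wide
2. or.ALU @i3  | RAW r0
3. sll.ALU;mul.MUL @i4/i5  | 2-wide
4. st.MEM @i6  | no-port MEM/MEM
5. ld.MEM @i7  | RAW+WAW r0
6. xor.ALU;sll.ALU @i8/i9  | 2-wide

CYCLES = 7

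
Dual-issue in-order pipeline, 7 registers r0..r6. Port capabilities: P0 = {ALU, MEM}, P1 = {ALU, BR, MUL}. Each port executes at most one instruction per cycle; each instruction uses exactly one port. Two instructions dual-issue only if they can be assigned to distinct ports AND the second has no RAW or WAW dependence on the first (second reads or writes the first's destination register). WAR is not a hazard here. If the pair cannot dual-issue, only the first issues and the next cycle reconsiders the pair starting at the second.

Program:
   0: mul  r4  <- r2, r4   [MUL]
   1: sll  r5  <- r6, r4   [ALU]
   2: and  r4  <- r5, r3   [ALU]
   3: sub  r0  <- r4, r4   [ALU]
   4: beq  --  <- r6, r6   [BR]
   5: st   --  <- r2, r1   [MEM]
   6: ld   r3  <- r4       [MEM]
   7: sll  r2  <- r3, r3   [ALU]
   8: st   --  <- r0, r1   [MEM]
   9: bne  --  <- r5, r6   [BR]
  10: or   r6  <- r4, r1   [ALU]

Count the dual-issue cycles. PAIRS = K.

PAIRS = 3

t=0 i0:mul ; RAW r4
t=1 i1:sll ; RAW r5
t=2 i2:and ; RAW r4
t=3 i3+i4:sub/beq ; pair
t=4 i5:st ; no-port MEM/MEM
t=5 i6:ld ; RAW r3
t=6 i7+i8:sll/st ; pair
t=7 i9+i10:bne/or ; pair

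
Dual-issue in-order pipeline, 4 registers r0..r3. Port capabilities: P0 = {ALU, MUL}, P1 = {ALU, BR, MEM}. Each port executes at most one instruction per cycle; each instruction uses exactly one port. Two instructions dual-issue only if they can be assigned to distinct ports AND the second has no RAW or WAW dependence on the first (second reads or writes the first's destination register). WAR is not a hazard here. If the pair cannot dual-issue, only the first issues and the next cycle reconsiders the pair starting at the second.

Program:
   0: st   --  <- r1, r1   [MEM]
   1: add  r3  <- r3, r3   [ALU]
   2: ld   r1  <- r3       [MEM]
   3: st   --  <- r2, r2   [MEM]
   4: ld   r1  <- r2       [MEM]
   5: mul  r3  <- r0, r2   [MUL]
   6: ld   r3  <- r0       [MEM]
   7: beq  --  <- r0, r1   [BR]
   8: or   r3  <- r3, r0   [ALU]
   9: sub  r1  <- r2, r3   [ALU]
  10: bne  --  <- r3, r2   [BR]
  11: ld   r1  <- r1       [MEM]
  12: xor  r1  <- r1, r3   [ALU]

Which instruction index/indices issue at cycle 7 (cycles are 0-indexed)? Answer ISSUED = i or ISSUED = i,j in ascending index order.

ISSUED = 11

  cy0 -> i0&i1 (st.MEM add.ALU) 2-wide
  cy1 -> i2 (ld.MEM) no-port MEM/MEM
  cy2 -> i3 (st.MEM) no-port MEM/MEM
  cy3 -> i4&i5 (ld.MEM mul.MUL) 2-wide
  cy4 -> i6 (ld.MEM) no-port MEM/BR
  cy5 -> i7&i8 (beq.BR or.ALU) 2-wide
  cy6 -> i9&i10 (sub.ALU bne.BR) 2-wide
  cy7 -> i11 (ld.MEM) RAW+WAW r1
  cy8 -> i12 (xor.ALU) tail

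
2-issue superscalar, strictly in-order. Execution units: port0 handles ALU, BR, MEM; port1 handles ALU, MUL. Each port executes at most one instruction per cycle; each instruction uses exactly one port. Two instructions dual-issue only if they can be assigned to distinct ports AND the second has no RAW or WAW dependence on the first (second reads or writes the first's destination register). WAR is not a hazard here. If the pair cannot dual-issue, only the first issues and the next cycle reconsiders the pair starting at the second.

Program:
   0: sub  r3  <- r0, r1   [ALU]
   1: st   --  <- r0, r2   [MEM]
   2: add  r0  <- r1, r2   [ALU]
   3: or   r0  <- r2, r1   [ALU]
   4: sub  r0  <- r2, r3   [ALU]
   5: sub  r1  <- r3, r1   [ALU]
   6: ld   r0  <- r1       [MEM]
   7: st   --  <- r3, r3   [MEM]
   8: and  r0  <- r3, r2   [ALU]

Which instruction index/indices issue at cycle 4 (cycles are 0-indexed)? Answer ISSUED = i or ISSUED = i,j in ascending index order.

0. sub.ALU+st.MEM @i0+i1  | dual
1. add.ALU @i2  | WAW r0
2. or.ALU @i3  | WAW r0
3. sub.ALU+sub.ALU @i4+i5  | dual
4. ld.MEM @i6  | no-port MEM/MEM
5. st.MEM+and.ALU @i7+i8  | dual

ISSUED = 6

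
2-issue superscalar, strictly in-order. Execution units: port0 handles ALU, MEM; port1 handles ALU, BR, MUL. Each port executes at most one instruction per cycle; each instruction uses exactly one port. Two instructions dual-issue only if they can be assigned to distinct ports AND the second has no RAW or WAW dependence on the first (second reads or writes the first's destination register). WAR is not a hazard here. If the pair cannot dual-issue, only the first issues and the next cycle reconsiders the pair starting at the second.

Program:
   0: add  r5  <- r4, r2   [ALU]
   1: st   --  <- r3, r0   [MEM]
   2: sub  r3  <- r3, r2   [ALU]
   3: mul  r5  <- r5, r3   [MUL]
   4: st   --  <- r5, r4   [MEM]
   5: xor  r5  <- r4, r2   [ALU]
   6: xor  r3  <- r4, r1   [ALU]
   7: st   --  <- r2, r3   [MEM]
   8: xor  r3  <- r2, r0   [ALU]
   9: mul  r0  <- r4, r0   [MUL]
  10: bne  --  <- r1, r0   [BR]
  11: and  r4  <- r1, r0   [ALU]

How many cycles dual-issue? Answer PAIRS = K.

c0: i0,i1 add+st  pair
c1: i2 sub  RAW r3
c2: i3 mul  RAW r5
c3: i4,i5 st+xor  pair
c4: i6 xor  RAW r3
c5: i7,i8 st+xor  pair
c6: i9 mul  no-port MUL/BR
c7: i10,i11 bne+and  pair

PAIRS = 4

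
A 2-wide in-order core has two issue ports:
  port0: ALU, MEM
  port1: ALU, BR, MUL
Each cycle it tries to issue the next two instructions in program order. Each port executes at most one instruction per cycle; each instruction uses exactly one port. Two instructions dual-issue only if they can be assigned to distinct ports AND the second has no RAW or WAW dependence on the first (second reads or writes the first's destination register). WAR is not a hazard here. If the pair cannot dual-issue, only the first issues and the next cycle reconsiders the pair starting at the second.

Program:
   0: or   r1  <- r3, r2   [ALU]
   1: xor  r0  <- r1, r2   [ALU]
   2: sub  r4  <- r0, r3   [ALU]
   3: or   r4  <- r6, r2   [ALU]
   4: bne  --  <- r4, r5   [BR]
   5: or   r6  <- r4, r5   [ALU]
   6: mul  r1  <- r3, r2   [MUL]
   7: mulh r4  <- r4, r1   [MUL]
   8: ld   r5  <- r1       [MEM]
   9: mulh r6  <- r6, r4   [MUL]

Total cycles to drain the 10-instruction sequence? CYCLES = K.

CYCLES = 8

[0] i0  or  -- RAW r1
[1] i1  xor  -- RAW r0
[2] i2  sub  -- WAW r4
[3] i3  or  -- RAW r4
[4] i4/i5  bne;or  -- pair
[5] i6  mul  -- no-port MUL/MUL
[6] i7/i8  mulh;ld  -- pair
[7] i9  mulh  -- tail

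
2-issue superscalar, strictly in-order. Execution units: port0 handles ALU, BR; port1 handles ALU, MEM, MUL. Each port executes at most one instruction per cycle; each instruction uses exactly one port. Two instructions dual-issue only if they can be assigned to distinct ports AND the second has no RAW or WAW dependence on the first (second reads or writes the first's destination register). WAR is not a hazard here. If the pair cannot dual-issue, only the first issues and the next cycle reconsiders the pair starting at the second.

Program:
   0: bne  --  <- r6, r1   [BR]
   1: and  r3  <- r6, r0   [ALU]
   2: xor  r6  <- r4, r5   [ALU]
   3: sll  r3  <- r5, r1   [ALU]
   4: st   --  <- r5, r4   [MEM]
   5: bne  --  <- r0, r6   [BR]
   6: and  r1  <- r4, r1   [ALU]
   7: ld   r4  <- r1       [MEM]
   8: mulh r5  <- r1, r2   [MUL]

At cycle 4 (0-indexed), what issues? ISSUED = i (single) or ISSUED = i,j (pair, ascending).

  cy0 -> i0,i1 (bne.BR/and.ALU) dual
  cy1 -> i2,i3 (xor.ALU/sll.ALU) dual
  cy2 -> i4,i5 (st.MEM/bne.BR) dual
  cy3 -> i6 (and.ALU) RAW r1
  cy4 -> i7 (ld.MEM) no-port MEM/MUL
  cy5 -> i8 (mulh.MUL) tail

ISSUED = 7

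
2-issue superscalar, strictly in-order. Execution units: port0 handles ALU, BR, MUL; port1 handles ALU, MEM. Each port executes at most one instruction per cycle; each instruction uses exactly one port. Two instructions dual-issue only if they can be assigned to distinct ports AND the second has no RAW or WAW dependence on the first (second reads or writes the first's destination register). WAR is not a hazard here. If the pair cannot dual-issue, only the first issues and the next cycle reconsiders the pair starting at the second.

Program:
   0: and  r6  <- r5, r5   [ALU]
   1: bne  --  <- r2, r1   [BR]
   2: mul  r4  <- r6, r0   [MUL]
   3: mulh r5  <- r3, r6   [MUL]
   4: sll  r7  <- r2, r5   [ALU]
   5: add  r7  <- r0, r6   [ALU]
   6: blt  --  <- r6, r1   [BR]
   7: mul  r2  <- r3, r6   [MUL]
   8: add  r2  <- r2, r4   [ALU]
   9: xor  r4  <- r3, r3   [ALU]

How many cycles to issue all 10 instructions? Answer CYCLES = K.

t=0 i0/i1:and.ALU+bne.BR ; pair
t=1 i2:mul.MUL ; no-port MUL/MUL
t=2 i3:mulh.MUL ; RAW r5
t=3 i4:sll.ALU ; WAW r7
t=4 i5/i6:add.ALU+blt.BR ; pair
t=5 i7:mul.MUL ; RAW+WAW r2
t=6 i8/i9:add.ALU+xor.ALU ; pair

CYCLES = 7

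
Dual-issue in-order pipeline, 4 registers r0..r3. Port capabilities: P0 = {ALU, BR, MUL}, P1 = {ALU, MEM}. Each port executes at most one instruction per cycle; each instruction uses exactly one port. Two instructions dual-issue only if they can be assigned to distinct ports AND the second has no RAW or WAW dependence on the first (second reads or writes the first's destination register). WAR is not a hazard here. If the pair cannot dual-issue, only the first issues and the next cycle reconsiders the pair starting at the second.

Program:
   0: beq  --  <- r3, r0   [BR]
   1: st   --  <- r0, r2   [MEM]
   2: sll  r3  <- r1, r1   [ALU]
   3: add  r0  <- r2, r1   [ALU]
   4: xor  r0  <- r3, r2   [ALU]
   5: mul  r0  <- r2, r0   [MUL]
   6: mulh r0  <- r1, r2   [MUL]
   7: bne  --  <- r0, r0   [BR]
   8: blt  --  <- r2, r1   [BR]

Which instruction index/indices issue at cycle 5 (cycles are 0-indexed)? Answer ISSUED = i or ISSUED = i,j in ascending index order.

c0: i0&i1 beq/st  dual
c1: i2&i3 sll/add  dual
c2: i4 xor  RAW+WAW r0
c3: i5 mul  no-port MUL/MUL
c4: i6 mulh  no-port MUL/BR
c5: i7 bne  no-port BR/BR
c6: i8 blt  tail

ISSUED = 7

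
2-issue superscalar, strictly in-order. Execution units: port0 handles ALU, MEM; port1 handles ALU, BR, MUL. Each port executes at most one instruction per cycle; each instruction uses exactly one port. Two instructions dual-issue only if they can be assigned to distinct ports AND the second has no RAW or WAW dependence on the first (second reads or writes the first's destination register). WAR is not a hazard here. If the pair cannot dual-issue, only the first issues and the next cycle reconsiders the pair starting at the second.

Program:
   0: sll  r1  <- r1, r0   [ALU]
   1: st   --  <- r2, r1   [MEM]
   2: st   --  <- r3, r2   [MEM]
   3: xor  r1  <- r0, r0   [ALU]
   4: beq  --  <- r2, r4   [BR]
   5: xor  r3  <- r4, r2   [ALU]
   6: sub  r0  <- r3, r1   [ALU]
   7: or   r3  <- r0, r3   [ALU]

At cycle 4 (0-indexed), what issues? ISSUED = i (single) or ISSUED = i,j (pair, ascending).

ISSUED = 6

t=0 i0:sll ; RAW r1
t=1 i1:st ; no-port MEM/MEM
t=2 i2+i3:st xor ; 2-wide
t=3 i4+i5:beq xor ; 2-wide
t=4 i6:sub ; RAW r0
t=5 i7:or ; tail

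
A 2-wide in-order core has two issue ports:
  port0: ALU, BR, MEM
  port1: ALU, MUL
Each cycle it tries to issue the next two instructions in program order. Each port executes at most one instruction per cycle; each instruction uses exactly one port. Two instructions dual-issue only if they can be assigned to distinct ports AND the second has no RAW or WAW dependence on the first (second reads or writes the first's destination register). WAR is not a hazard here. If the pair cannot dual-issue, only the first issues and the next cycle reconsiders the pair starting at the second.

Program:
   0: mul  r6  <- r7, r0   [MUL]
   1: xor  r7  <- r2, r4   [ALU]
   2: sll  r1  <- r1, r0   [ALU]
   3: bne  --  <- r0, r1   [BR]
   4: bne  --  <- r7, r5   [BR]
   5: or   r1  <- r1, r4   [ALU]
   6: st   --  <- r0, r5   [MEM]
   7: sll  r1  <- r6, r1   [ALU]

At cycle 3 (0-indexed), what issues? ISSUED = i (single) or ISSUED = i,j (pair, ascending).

ISSUED = 4,5

0. mul+xor @i0&i1  | dual
1. sll @i2  | RAW r1
2. bne @i3  | no-port BR/BR
3. bne+or @i4&i5  | dual
4. st+sll @i6&i7  | dual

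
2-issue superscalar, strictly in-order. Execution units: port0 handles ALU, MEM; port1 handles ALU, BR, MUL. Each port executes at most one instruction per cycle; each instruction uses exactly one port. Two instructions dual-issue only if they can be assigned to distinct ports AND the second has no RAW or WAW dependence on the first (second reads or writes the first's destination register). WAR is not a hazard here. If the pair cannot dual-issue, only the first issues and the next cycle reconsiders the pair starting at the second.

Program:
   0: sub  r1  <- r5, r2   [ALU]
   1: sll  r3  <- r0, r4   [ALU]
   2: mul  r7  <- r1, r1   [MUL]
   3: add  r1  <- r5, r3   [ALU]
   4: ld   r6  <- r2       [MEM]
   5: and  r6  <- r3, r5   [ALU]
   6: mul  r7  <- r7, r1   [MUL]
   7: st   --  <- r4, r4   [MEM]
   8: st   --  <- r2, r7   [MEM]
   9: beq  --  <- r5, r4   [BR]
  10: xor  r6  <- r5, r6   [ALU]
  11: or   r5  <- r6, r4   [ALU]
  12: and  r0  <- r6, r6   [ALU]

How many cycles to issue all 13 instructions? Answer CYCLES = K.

CYCLES = 8

t=0 i0+i1:sub;sll ; pair
t=1 i2+i3:mul;add ; pair
t=2 i4:ld ; WAW r6
t=3 i5+i6:and;mul ; pair
t=4 i7:st ; no-port MEM/MEM
t=5 i8+i9:st;beq ; pair
t=6 i10:xor ; RAW r6
t=7 i11+i12:or;and ; pair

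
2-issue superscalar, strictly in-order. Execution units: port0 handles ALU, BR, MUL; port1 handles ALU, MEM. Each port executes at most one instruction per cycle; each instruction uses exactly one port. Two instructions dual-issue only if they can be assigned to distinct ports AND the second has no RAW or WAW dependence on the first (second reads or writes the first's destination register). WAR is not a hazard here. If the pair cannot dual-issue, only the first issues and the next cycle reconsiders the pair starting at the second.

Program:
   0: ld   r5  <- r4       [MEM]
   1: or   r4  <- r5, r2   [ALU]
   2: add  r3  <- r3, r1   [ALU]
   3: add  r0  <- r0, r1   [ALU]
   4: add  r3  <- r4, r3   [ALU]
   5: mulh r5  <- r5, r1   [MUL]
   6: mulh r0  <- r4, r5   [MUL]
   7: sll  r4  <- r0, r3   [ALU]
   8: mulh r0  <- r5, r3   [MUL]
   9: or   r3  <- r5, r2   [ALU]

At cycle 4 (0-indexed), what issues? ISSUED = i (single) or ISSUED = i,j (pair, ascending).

ISSUED = 6

[0] i0  ld.MEM  -- RAW r5
[1] i1+i2  or.ALU;add.ALU  -- dual
[2] i3+i4  add.ALU;add.ALU  -- dual
[3] i5  mulh.MUL  -- no-port MUL/MUL
[4] i6  mulh.MUL  -- RAW r0
[5] i7+i8  sll.ALU;mulh.MUL  -- dual
[6] i9  or.ALU  -- tail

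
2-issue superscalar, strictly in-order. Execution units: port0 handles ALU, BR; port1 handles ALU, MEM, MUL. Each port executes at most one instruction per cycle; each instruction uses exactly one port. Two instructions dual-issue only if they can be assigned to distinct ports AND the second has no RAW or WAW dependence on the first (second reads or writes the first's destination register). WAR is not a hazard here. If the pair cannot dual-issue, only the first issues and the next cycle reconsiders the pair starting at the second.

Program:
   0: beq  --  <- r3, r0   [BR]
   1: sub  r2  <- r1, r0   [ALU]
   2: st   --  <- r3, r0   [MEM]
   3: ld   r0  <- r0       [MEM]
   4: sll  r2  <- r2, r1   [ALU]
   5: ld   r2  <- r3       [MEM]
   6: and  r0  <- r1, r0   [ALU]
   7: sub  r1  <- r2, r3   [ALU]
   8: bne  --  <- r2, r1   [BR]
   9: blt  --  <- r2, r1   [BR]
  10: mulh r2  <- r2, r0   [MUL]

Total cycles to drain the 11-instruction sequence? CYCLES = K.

CYCLES = 7

t=0 i0/i1:beq;sub ; pair
t=1 i2:st ; no-port MEM/MEM
t=2 i3/i4:ld;sll ; pair
t=3 i5/i6:ld;and ; pair
t=4 i7:sub ; RAW r1
t=5 i8:bne ; no-port BR/BR
t=6 i9/i10:blt;mulh ; pair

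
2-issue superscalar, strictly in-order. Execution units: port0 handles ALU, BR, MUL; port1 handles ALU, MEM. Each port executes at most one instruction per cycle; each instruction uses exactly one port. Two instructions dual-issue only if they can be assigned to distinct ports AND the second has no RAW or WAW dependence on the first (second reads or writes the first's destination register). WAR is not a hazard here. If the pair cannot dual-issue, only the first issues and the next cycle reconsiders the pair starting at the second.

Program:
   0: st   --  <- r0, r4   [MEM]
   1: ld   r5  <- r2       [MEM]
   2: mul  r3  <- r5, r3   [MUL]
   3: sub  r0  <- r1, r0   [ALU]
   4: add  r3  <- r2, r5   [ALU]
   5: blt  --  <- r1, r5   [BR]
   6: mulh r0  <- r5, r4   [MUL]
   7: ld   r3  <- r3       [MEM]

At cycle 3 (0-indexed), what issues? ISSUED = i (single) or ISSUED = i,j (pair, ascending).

ISSUED = 4,5

t=0 i0:st ; no-port MEM/MEM
t=1 i1:ld ; RAW r5
t=2 i2+i3:mul sub ; dual
t=3 i4+i5:add blt ; dual
t=4 i6+i7:mulh ld ; dual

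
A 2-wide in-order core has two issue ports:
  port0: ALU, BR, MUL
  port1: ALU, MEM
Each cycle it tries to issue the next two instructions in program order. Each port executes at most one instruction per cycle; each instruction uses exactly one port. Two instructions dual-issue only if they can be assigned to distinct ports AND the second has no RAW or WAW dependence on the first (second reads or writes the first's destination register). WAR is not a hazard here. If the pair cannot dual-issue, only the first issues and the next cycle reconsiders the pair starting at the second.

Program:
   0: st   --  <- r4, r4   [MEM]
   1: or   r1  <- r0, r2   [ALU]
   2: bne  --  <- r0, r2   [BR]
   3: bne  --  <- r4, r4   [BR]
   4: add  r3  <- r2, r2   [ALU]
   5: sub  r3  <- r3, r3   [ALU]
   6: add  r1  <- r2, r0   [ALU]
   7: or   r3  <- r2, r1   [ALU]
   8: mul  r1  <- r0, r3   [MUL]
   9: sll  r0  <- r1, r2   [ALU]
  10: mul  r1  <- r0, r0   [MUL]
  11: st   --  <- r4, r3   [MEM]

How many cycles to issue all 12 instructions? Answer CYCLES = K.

#0 head=0: st.MEM;or.ALU i0+i1 dual
#1 head=2: bne.BR i2 no-port BR/BR
#2 head=3: bne.BR;add.ALU i3+i4 dual
#3 head=5: sub.ALU;add.ALU i5+i6 dual
#4 head=7: or.ALU i7 RAW r3
#5 head=8: mul.MUL i8 RAW r1
#6 head=9: sll.ALU i9 RAW r0
#7 head=10: mul.MUL;st.MEM i10+i11 dual

CYCLES = 8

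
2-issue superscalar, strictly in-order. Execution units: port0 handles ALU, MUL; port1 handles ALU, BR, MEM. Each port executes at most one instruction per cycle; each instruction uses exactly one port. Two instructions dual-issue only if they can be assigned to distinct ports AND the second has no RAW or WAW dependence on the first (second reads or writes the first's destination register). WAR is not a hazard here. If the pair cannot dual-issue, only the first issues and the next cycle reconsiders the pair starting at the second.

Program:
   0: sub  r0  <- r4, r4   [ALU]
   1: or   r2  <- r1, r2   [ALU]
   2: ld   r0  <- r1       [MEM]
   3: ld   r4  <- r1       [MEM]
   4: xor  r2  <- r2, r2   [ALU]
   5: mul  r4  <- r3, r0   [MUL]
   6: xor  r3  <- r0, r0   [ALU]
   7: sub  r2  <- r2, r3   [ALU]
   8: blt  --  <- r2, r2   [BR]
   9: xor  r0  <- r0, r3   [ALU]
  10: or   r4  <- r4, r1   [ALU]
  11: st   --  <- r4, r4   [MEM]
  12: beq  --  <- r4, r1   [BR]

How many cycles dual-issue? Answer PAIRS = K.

c0: i0+i1 sub.ALU or.ALU  2-wide
c1: i2 ld.MEM  no-port MEM/MEM
c2: i3+i4 ld.MEM xor.ALU  2-wide
c3: i5+i6 mul.MUL xor.ALU  2-wide
c4: i7 sub.ALU  RAW r2
c5: i8+i9 blt.BR xor.ALU  2-wide
c6: i10 or.ALU  RAW r4
c7: i11 st.MEM  no-port MEM/BR
c8: i12 beq.BR  tail

PAIRS = 4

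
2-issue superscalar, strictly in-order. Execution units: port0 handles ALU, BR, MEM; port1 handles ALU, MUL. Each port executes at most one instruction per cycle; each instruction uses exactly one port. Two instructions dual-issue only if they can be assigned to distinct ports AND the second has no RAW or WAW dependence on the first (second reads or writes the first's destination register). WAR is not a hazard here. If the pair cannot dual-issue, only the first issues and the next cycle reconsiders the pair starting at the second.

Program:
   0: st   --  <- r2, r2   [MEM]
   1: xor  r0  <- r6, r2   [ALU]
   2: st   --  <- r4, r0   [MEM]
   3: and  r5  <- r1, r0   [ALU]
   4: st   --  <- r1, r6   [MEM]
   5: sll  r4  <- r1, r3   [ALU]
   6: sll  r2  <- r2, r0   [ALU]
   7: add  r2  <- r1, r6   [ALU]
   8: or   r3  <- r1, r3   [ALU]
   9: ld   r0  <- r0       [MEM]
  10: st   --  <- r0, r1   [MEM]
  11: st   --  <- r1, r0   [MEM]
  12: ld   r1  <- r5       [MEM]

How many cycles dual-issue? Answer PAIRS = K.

PAIRS = 4

0. st.MEM;xor.ALU @i0/i1  | dual
1. st.MEM;and.ALU @i2/i3  | dual
2. st.MEM;sll.ALU @i4/i5  | dual
3. sll.ALU @i6  | WAW r2
4. add.ALU;or.ALU @i7/i8  | dual
5. ld.MEM @i9  | no-port MEM/MEM
6. st.MEM @i10  | no-port MEM/MEM
7. st.MEM @i11  | no-port MEM/MEM
8. ld.MEM @i12  | tail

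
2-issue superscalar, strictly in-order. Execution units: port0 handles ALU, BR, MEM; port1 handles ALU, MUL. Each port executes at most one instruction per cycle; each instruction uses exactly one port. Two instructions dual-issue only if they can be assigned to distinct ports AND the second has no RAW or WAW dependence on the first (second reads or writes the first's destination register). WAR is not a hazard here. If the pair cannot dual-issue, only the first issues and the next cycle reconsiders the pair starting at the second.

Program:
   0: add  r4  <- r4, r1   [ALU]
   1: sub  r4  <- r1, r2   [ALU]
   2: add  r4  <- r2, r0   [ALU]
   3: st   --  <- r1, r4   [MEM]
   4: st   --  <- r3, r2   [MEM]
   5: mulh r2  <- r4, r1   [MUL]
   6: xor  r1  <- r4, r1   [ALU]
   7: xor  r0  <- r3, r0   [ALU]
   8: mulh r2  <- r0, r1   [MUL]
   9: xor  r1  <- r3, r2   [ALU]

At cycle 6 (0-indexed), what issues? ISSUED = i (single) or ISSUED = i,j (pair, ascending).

ISSUED = 8

0. add @i0  | WAW r4
1. sub @i1  | WAW r4
2. add @i2  | RAW r4
3. st @i3  | no-port MEM/MEM
4. st;mulh @i4&i5  | dual
5. xor;xor @i6&i7  | dual
6. mulh @i8  | RAW r2
7. xor @i9  | tail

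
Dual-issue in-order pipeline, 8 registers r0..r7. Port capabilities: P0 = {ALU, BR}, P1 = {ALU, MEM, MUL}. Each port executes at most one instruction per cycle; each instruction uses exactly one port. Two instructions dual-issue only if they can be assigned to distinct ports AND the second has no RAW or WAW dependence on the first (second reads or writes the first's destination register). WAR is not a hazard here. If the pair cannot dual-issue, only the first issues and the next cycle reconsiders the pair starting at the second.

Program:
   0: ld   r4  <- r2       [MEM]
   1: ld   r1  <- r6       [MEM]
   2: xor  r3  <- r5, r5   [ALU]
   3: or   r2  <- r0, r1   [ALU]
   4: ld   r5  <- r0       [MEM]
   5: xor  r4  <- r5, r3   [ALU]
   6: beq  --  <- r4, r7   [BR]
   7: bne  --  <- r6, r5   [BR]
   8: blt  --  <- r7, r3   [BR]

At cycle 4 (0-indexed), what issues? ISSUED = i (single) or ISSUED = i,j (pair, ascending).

0. ld.MEM @i0  | no-port MEM/MEM
1. ld.MEM;xor.ALU @i1/i2  | 2-wide
2. or.ALU;ld.MEM @i3/i4  | 2-wide
3. xor.ALU @i5  | RAW r4
4. beq.BR @i6  | no-port BR/BR
5. bne.BR @i7  | no-port BR/BR
6. blt.BR @i8  | tail

ISSUED = 6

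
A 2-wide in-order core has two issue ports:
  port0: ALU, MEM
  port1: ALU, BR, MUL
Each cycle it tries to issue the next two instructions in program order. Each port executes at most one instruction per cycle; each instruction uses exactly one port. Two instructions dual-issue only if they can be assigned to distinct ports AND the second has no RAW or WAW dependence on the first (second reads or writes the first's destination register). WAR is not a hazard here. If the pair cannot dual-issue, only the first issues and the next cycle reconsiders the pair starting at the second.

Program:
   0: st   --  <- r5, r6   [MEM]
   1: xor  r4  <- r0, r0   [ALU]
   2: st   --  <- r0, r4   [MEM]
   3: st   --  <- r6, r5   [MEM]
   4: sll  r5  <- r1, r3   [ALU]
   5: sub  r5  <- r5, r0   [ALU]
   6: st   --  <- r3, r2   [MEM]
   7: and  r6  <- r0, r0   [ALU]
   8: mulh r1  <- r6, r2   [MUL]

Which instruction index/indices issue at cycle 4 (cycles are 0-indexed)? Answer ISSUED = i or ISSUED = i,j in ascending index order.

ISSUED = 7

#0 head=0: st.MEM;xor.ALU i0&i1 dual
#1 head=2: st.MEM i2 no-port MEM/MEM
#2 head=3: st.MEM;sll.ALU i3&i4 dual
#3 head=5: sub.ALU;st.MEM i5&i6 dual
#4 head=7: and.ALU i7 RAW r6
#5 head=8: mulh.MUL i8 tail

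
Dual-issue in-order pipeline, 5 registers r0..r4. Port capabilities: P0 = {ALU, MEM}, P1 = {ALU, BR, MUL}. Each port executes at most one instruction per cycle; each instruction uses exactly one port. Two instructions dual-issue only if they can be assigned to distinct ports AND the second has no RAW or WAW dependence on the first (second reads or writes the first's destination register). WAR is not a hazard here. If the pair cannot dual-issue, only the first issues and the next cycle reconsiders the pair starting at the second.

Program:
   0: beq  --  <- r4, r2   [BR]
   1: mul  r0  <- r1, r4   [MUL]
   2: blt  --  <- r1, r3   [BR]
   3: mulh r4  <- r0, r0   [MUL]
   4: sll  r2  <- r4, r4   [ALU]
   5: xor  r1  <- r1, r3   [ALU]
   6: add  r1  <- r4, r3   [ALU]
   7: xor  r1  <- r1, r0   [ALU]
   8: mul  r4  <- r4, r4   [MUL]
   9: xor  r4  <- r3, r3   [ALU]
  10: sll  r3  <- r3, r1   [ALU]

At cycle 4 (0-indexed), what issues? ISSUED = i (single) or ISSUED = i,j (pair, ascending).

  cy0 -> i0 (beq) no-port BR/MUL
  cy1 -> i1 (mul) no-port MUL/BR
  cy2 -> i2 (blt) no-port BR/MUL
  cy3 -> i3 (mulh) RAW r4
  cy4 -> i4,i5 (sll;xor) pair
  cy5 -> i6 (add) RAW+WAW r1
  cy6 -> i7,i8 (xor;mul) pair
  cy7 -> i9,i10 (xor;sll) pair

ISSUED = 4,5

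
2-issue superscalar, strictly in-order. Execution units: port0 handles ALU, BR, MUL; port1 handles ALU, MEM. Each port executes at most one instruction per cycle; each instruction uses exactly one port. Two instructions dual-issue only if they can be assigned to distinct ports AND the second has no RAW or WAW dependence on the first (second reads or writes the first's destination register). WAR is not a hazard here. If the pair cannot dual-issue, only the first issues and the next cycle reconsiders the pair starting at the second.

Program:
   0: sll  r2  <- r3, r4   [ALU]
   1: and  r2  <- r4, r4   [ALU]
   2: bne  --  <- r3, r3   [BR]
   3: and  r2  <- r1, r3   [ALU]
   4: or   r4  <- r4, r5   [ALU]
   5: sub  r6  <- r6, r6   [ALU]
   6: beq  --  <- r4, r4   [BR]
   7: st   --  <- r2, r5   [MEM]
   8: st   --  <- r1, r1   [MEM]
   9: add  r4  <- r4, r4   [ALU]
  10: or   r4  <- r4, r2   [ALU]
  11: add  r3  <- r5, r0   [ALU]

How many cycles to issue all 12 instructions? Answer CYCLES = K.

0. sll.ALU @i0  | WAW r2
1. and.ALU bne.BR @i1/i2  | 2-wide
2. and.ALU or.ALU @i3/i4  | 2-wide
3. sub.ALU beq.BR @i5/i6  | 2-wide
4. st.MEM @i7  | no-port MEM/MEM
5. st.MEM add.ALU @i8/i9  | 2-wide
6. or.ALU add.ALU @i10/i11  | 2-wide

CYCLES = 7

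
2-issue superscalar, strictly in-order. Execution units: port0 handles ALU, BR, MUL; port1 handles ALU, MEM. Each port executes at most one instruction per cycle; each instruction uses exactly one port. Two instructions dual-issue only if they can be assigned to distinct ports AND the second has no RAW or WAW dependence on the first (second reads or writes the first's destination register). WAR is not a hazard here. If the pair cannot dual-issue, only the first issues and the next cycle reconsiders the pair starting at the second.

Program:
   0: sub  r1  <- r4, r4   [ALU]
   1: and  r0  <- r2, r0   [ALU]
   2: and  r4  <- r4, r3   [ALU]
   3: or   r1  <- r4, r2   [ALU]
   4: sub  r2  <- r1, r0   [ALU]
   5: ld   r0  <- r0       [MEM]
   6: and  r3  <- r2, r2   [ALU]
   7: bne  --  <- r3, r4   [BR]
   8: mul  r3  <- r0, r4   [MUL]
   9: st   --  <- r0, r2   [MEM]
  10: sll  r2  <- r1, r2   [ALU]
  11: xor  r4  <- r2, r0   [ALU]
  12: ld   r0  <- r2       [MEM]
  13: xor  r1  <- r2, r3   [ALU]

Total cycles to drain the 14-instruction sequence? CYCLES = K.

t=0 i0,i1:sub+and ; dual
t=1 i2:and ; RAW r4
t=2 i3:or ; RAW r1
t=3 i4,i5:sub+ld ; dual
t=4 i6:and ; RAW r3
t=5 i7:bne ; no-port BR/MUL
t=6 i8,i9:mul+st ; dual
t=7 i10:sll ; RAW r2
t=8 i11,i12:xor+ld ; dual
t=9 i13:xor ; tail

CYCLES = 10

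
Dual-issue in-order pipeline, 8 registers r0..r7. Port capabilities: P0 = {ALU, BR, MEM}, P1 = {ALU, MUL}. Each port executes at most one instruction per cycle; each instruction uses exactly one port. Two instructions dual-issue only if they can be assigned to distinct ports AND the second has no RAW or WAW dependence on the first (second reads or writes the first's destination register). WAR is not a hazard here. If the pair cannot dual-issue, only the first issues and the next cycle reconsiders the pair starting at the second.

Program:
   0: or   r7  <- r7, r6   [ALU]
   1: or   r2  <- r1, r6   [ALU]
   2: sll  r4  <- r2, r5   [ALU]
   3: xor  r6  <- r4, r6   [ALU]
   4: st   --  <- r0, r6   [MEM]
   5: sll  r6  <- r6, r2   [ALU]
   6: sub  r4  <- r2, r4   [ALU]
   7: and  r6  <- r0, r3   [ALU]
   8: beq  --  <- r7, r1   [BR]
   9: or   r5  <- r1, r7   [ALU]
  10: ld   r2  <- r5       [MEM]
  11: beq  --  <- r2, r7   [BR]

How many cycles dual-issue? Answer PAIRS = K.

PAIRS = 4

0. or.ALU or.ALU @i0+i1  | dual
1. sll.ALU @i2  | RAW r4
2. xor.ALU @i3  | RAW r6
3. st.MEM sll.ALU @i4+i5  | dual
4. sub.ALU and.ALU @i6+i7  | dual
5. beq.BR or.ALU @i8+i9  | dual
6. ld.MEM @i10  | no-port MEM/BR
7. beq.BR @i11  | tail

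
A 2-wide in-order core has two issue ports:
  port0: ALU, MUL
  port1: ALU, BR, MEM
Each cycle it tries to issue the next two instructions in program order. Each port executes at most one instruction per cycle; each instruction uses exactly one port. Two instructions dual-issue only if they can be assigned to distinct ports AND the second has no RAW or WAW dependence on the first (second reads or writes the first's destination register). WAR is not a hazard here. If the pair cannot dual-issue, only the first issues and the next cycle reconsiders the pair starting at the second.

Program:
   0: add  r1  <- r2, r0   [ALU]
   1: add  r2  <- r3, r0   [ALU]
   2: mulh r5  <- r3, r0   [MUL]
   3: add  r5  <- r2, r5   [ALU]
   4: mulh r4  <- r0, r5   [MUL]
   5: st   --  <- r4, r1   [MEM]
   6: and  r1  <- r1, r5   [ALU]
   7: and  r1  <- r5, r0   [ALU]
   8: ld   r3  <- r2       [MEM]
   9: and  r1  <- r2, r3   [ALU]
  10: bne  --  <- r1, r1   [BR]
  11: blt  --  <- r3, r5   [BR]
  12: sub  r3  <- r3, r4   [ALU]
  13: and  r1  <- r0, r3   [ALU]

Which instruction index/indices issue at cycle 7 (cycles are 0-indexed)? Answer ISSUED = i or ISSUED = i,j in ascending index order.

ISSUED = 10

t=0 i0,i1:add.ALU;add.ALU ; pair
t=1 i2:mulh.MUL ; RAW+WAW r5
t=2 i3:add.ALU ; RAW r5
t=3 i4:mulh.MUL ; RAW r4
t=4 i5,i6:st.MEM;and.ALU ; pair
t=5 i7,i8:and.ALU;ld.MEM ; pair
t=6 i9:and.ALU ; RAW r1
t=7 i10:bne.BR ; no-port BR/BR
t=8 i11,i12:blt.BR;sub.ALU ; pair
t=9 i13:and.ALU ; tail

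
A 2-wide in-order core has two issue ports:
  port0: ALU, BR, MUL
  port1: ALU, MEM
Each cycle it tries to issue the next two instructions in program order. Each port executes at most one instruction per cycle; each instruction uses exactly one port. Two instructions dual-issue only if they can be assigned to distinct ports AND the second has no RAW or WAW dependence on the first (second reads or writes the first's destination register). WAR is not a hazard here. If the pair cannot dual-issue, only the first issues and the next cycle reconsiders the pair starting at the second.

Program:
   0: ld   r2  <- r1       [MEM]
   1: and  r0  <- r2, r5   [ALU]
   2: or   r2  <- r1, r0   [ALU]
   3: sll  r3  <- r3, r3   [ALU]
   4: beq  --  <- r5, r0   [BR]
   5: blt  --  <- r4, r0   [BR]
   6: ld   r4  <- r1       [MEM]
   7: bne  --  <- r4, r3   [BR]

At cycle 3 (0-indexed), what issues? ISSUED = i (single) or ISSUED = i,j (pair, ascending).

#0 head=0: ld.MEM i0 RAW r2
#1 head=1: and.ALU i1 RAW r0
#2 head=2: or.ALU/sll.ALU i2+i3 2-wide
#3 head=4: beq.BR i4 no-port BR/BR
#4 head=5: blt.BR/ld.MEM i5+i6 2-wide
#5 head=7: bne.BR i7 tail

ISSUED = 4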